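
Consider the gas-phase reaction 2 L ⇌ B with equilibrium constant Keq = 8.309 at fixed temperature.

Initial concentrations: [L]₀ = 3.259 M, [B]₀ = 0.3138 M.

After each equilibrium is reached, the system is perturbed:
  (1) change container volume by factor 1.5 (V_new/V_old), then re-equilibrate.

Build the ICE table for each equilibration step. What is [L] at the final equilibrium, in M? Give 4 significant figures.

[L]_eq = 0.3659 M

Q₀ = 0.02955 vs Keq = 8.309 ⇒ Q<K, forward
Step 1:
                    L           B
  init          3.259      0.3138
  Δ            -2.805       1.402
  eq           0.4545       1.716
  solve Keq expr → x = 1.402; check Q = 8.309
Then change container volume by factor 1.5 (V_new/V_old).
Step 2:
                    L           B
  init          0.303       1.144
  Δ           0.06295    -0.03148
  eq           0.3659       1.113
  solve Keq expr → x = -0.03148; check Q = 8.309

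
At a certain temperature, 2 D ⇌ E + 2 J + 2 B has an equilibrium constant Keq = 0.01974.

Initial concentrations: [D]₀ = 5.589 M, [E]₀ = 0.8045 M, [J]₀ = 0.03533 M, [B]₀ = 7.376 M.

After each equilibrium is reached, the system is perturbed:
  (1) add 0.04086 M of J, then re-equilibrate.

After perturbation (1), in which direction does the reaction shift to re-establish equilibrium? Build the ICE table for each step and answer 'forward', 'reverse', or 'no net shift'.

Direction: reverse

Q₀ = 0.001749 vs Keq = 0.01974 ⇒ Q<K, forward
Step 1:
                   D          E          J          B
  Initial      5.589     0.8045    0.03533      7.376
  Change    -0.07779    0.03889    0.07779    0.07779
  Equil        5.511     0.8434     0.1131      7.454
  solve Keq expr → x = 0.03889; check Q = 0.01974
Then add 0.04086 M of J.
Step 2:
                   D          E          J          B
  Initial      5.511     0.8434      0.154      7.454
  Change     0.03817   -0.01909   -0.03817   -0.03817
  Equil        5.549     0.8243     0.1158      7.416
  solve Keq expr → x = -0.01909; check Q = 0.01974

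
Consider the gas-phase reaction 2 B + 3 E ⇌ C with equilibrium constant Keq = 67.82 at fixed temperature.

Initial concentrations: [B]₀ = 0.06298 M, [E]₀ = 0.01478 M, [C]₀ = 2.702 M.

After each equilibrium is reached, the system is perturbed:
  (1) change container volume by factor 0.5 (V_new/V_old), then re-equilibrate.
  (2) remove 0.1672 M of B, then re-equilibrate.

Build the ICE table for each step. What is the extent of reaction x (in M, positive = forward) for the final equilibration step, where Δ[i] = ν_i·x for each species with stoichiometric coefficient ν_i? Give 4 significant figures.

x = -0.03223 M

Q₀ = 2.1099e+08 vs Keq = 67.82 ⇒ Q>K, reverse
Step 1:
                    B           E           C
  I           0.06298     0.01478       2.702
  C            0.3754      0.5631     -0.1877
  E            0.4384      0.5778       2.514
  solve Keq expr → x = -0.1877; check Q = 67.82
Then change container volume by factor 0.5 (V_new/V_old).
Step 2:
                    B           E           C
  I            0.8767       1.156       5.029
  C           -0.3411     -0.5116      0.1705
  E            0.5356      0.6441       5.199
  solve Keq expr → x = 0.1705; check Q = 67.82
Then remove 0.1672 M of B.
Step 3:
                    B           E           C
  I            0.3684      0.6441       5.199
  C           0.06447      0.0967    -0.03223
  E            0.4329      0.7408       5.167
  solve Keq expr → x = -0.03223; check Q = 67.82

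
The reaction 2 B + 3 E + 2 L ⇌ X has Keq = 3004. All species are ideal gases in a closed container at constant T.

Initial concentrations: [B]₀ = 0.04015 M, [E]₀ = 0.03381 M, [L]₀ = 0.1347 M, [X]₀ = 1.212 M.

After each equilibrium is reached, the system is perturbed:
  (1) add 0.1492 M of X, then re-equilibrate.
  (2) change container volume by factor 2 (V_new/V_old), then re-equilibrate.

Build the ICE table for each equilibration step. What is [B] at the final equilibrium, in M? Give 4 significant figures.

Q₀ = 1.0722e+09 vs Keq = 3004 ⇒ Q>K, reverse
Step 1:
                  B         E         L         X
  Initial   0.04015   0.03381    0.1347     1.212
  Change     0.2158    0.3237    0.2158   -0.1079
  Equil      0.2559    0.3575    0.3505     1.104
  solve Keq expr → x = -0.1079; check Q = 3004
Then add 0.1492 M of X.
Step 2:
                  B         E         L         X
  Initial    0.2559    0.3575    0.3505     1.253
  Change   0.004825  0.007237  0.004825 -0.002412
  Equil      0.2608    0.3647    0.3553     1.251
  solve Keq expr → x = -0.002412; check Q = 3004
Then change container volume by factor 2 (V_new/V_old).
Step 3:
                  B         E         L         X
  Initial    0.1304    0.1824    0.1777    0.6254
  Change     0.1082    0.1622    0.1082  -0.05408
  Equil      0.2385    0.3446    0.2858    0.5714
  solve Keq expr → x = -0.05408; check Q = 3004

[B]_eq = 0.2385 M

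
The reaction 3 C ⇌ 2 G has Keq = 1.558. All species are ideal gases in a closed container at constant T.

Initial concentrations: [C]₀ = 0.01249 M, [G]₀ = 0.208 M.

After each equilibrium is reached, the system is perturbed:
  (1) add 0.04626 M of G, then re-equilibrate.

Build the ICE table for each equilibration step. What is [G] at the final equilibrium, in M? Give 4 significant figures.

Q₀ = 2.2204e+04 vs Keq = 1.558 ⇒ Q>K, reverse
Step 1:
                    C           G
  Initial     0.01249       0.208
  Change       0.1682     -0.1121
  Equil        0.1807     0.09587
  solve Keq expr → x = -0.05607; check Q = 1.558
Then add 0.04626 M of G.
Step 2:
                    C           G
  Initial      0.1807      0.1421
  Change      0.03093    -0.02062
  Equil        0.2116      0.1215
  solve Keq expr → x = -0.01031; check Q = 1.558

[G]_eq = 0.1215 M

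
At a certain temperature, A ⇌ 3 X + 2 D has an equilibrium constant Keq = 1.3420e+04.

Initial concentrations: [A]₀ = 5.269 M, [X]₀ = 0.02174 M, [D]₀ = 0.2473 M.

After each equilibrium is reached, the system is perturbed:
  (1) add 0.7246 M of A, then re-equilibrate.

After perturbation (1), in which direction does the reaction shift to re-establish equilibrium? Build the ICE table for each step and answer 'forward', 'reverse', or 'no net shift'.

Direction: forward

Q₀ = 1.1926e-07 vs Keq = 1.3420e+04 ⇒ Q<K, forward
Step 1:
                   A          X          D
  Initial      5.269    0.02174     0.2473
  Change      -3.029      9.088      6.058
  Equil         2.24      9.109      6.306
  solve Keq expr → x = 3.029; check Q = 1.3420e+04
Then add 0.7246 M of A.
Step 2:
                   A          X          D
  Initial      2.964      9.109      6.306
  Change     -0.1451     0.4354     0.2903
  Equil        2.819      9.545      6.596
  solve Keq expr → x = 0.1451; check Q = 1.3420e+04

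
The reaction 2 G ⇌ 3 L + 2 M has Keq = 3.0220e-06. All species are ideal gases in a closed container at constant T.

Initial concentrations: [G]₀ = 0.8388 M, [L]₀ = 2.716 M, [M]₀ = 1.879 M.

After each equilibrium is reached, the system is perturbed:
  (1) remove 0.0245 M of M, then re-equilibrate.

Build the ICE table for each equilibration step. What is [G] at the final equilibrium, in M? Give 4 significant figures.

Q₀ = 100.5 vs Keq = 3.0220e-06 ⇒ Q>K, reverse
Step 1:
                   G          L          M
  Initial     0.8388      2.716      1.879
  Change       1.742     -2.613     -1.742
  Equil        2.581     0.1025     0.1367
  solve Keq expr → x = -0.8712; check Q = 3.0220e-06
Then remove 0.0245 M of M.
Step 2:
                   G          L          M
  Initial      2.581     0.1025     0.1122
  Change   -0.006584   0.009876   0.006584
  Equil        2.575     0.1124     0.1188
  solve Keq expr → x = 0.003292; check Q = 3.0220e-06

[G]_eq = 2.575 M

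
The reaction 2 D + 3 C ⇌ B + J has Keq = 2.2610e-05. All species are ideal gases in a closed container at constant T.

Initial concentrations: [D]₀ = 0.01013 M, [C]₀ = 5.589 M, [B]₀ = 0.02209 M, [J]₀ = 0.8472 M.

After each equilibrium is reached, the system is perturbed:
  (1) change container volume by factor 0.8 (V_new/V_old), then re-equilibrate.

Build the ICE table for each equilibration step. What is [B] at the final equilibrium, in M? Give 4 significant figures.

[B]_eq = 3.5612e-05 M

Q₀ = 1.045 vs Keq = 2.2610e-05 ⇒ Q>K, reverse
Step 1:
                  D         C         B         J
  init      0.01013     5.589   0.02209    0.8472
  Δ         0.04415   0.06623  -0.02208  -0.02208
  eq        0.05428     5.655 1.4602e-05    0.8251
  solve Keq expr → x = -0.02208; check Q = 2.2610e-05
Then change container volume by factor 0.8 (V_new/V_old).
Step 2:
                  D         C         B         J
  init      0.06785     7.069 1.8253e-05     1.031
  Δ       -3.4719e-05 -5.2078e-05 1.7359e-05 1.7359e-05
  eq        0.06782     7.069 3.5612e-05     1.031
  solve Keq expr → x = 1.7359e-05; check Q = 2.2610e-05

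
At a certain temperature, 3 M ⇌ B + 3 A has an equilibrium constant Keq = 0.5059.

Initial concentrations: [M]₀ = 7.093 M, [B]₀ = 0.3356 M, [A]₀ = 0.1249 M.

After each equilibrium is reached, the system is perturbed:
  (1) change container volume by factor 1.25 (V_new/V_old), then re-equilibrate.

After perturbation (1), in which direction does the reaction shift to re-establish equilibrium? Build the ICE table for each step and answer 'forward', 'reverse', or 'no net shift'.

Q₀ = 1.8324e-06 vs Keq = 0.5059 ⇒ Q<K, forward
Step 1:
                   M          B          A
  Initial      7.093     0.3356     0.1249
  Change      -2.917     0.9725      2.917
  Equil        4.176      1.308      3.042
  solve Keq expr → x = 0.9725; check Q = 0.5059
Then change container volume by factor 1.25 (V_new/V_old).
Step 2:
                   M          B          A
  Initial       3.34      1.046      2.434
  Change    -0.09166    0.03055    0.09166
  Equil        3.249      1.077      2.525
  solve Keq expr → x = 0.03055; check Q = 0.5059

Direction: forward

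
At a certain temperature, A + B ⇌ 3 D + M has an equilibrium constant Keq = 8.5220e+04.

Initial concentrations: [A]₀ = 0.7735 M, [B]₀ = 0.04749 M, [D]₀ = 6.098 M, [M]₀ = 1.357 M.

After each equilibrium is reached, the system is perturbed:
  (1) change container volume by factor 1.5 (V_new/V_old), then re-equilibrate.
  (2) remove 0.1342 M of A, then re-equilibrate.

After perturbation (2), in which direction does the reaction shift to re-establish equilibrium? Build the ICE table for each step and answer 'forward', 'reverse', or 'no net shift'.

Direction: reverse

Q₀ = 8377 vs Keq = 8.5220e+04 ⇒ Q<K, forward
Step 1:
                   A          B          D          M
  I           0.7735    0.04749      6.098      1.357
  C         -0.04208   -0.04208     0.1262    0.04208
  E           0.7314   0.005412      6.224      1.399
  solve Keq expr → x = 0.04208; check Q = 8.5220e+04
Then change container volume by factor 1.5 (V_new/V_old).
Step 2:
                   A          B          D          M
  I           0.4876   0.003608      4.149     0.9327
  C        -0.001988  -0.001988   0.005963   0.001988
  E           0.4856   0.001621      4.155     0.9347
  solve Keq expr → x = 0.001988; check Q = 8.5220e+04
Then remove 0.1342 M of A.
Step 3:
                   A          B          D          M
  I           0.3514   0.001621      4.155     0.9347
  C       6.1058e-04 6.1058e-04  -0.001832 -6.1058e-04
  E            0.352   0.002231      4.154     0.9341
  solve Keq expr → x = -6.1058e-04; check Q = 8.5220e+04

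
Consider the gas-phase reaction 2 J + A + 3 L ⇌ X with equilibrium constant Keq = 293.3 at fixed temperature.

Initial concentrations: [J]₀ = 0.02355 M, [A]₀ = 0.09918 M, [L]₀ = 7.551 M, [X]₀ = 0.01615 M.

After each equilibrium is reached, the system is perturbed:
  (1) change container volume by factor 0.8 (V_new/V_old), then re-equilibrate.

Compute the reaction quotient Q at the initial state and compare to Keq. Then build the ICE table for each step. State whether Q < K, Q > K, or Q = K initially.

Q₀ = 0.682; Q < K (proceeds forward)

Q₀ = 0.682 vs Keq = 293.3 ⇒ Q<K, forward
Step 1:
                    J           A           L           X
  Initial     0.02355     0.09918       7.551     0.01615
  Change     -0.02198    -0.01099    -0.03297     0.01099
  Equil      0.001571     0.08819       7.518     0.02714
  solve Keq expr → x = 0.01099; check Q = 293.3
Then change container volume by factor 0.8 (V_new/V_old).
Step 2:
                    J           A           L           X
  Initial    0.001964      0.1102       9.398     0.03392
  Change  -8.3060e-04 -4.1530e-04   -0.001246  4.1530e-04
  Equil      0.001134      0.1098       9.396     0.03434
  solve Keq expr → x = 4.1530e-04; check Q = 293.3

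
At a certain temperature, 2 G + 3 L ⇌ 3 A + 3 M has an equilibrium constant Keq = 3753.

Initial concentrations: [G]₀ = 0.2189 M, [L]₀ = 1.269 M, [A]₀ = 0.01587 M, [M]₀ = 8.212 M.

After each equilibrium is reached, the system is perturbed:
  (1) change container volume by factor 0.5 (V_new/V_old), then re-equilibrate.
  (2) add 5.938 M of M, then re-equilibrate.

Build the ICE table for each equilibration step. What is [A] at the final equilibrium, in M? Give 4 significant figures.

[A]_eq = 0.4393 M

Q₀ = 0.0226 vs Keq = 3753 ⇒ Q<K, forward
Step 1:
                   G          L          A          M
  I           0.2189      1.269    0.01587      8.212
  C          -0.1658    -0.2488     0.2488     0.2488
  E          0.05306       1.02     0.2646      8.461
  solve Keq expr → x = 0.08292; check Q = 3753
Then change container volume by factor 0.5 (V_new/V_old).
Step 2:
                   G          L          A          M
  I           0.1061       2.04     0.5292      16.92
  C          0.02457    0.03685   -0.03685   -0.03685
  E           0.1307      2.077     0.4924      16.88
  solve Keq expr → x = -0.01228; check Q = 3753
Then add 5.938 M of M.
Step 3:
                   G          L          A          M
  I           0.1307      2.077     0.4924      22.82
  C          0.03538    0.05308   -0.05308   -0.05308
  E           0.1661       2.13     0.4393      22.77
  solve Keq expr → x = -0.01769; check Q = 3753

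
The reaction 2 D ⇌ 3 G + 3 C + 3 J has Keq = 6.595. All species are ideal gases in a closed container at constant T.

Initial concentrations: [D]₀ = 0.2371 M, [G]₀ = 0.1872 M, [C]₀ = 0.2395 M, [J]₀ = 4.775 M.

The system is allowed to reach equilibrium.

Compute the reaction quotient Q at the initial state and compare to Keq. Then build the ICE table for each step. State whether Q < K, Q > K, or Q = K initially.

Q₀ = 0.1745 vs Keq = 6.595 ⇒ Q<K, forward
Step 1:
                  D         G         C         J
  init       0.2371    0.1872    0.2395     4.775
  Δ        -0.08073    0.1211    0.1211    0.1211
  eq         0.1564    0.3083    0.3606     4.896
  solve Keq expr → x = 0.04037; check Q = 6.595

Q₀ = 0.1745; Q < K (proceeds forward)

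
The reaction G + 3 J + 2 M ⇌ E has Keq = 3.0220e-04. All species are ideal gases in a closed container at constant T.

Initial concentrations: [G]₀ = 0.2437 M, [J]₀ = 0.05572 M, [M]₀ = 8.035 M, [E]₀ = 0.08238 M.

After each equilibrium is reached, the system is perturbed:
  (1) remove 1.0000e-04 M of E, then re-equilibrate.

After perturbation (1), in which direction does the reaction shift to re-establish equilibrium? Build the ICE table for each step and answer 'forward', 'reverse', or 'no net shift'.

Q₀ = 30.27 vs Keq = 3.0220e-04 ⇒ Q>K, reverse
Step 1:
                  G         J         M         E
  init       0.2437   0.05572     8.035   0.08238
  Δ          0.0822    0.2466    0.1644   -0.0822
  eq         0.3259    0.3023     8.199 1.8294e-04
  solve Keq expr → x = -0.0822; check Q = 3.0220e-04
Then remove 1.0000e-04 M of E.
Step 2:
                  G         J         M         E
  init       0.3259    0.3023     8.199 8.2937e-05
  Δ       -9.9395e-05 -2.9818e-04 -1.9879e-04 9.9395e-05
  eq         0.3258     0.302     8.199 1.8233e-04
  solve Keq expr → x = 9.9395e-05; check Q = 3.0220e-04

Direction: forward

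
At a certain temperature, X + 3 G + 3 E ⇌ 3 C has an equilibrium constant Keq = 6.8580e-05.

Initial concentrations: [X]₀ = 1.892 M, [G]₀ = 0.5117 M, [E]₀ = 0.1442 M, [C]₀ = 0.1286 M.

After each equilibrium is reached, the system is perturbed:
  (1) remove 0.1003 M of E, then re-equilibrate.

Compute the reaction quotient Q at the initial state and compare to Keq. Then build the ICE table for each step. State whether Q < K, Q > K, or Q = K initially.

Q₀ = 2.798 vs Keq = 6.8580e-05 ⇒ Q>K, reverse
Step 1:
                   X          G          E          C
  I            1.892     0.5117     0.1442     0.1286
  C          0.04003     0.1201     0.1201    -0.1201
  E            1.932     0.6318     0.2643   0.008512
  solve Keq expr → x = -0.04003; check Q = 6.8580e-05
Then remove 0.1003 M of E.
Step 2:
                   X          G          E          C
  I            1.932     0.6318      0.164   0.008512
  C         0.001034   0.003103   0.003103  -0.003103
  E            1.933     0.6349     0.1671   0.005409
  solve Keq expr → x = -0.001034; check Q = 6.8580e-05

Q₀ = 2.798; Q > K (proceeds reverse)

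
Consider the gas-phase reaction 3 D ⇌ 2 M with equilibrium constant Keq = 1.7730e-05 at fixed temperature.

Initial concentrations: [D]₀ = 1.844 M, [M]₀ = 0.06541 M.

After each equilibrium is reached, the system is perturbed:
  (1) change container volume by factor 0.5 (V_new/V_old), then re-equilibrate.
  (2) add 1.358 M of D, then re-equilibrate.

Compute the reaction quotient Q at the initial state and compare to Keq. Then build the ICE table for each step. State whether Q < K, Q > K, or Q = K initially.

Q₀ = 6.8235e-04; Q > K (proceeds reverse)

Q₀ = 6.8235e-04 vs Keq = 1.7730e-05 ⇒ Q>K, reverse
Step 1:
                    D           M
  I             1.844     0.06541
  C           0.08124    -0.05416
  E             1.925     0.01125
  solve Keq expr → x = -0.02708; check Q = 1.7730e-05
Then change container volume by factor 0.5 (V_new/V_old).
Step 2:
                    D           M
  I              3.85      0.0225
  C          -0.01372    0.009148
  E             3.837     0.03164
  solve Keq expr → x = 0.004574; check Q = 1.7730e-05
Then add 1.358 M of D.
Step 3:
                    D           M
  I             5.195     0.03164
  C          -0.02674     0.01783
  E             5.168     0.04947
  solve Keq expr → x = 0.008913; check Q = 1.7730e-05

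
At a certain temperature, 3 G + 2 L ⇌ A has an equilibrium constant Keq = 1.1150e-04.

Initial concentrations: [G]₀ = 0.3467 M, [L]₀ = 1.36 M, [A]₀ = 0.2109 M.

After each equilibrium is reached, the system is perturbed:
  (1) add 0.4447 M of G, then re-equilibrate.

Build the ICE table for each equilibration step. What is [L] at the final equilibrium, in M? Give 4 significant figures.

Q₀ = 2.736 vs Keq = 1.1150e-04 ⇒ Q>K, reverse
Step 1:
                   G          L          A
  I           0.3467       1.36     0.2109
  C           0.6317     0.4211    -0.2106
  E           0.9784      1.781 3.3130e-04
  solve Keq expr → x = -0.2106; check Q = 1.1150e-04
Then add 0.4447 M of G.
Step 2:
                   G          L          A
  I            1.423      1.781 3.3130e-04
  C        -0.002047  -0.001364 6.8224e-04
  E            1.421       1.78   0.001014
  solve Keq expr → x = 6.8224e-04; check Q = 1.1150e-04

[L]_eq = 1.78 M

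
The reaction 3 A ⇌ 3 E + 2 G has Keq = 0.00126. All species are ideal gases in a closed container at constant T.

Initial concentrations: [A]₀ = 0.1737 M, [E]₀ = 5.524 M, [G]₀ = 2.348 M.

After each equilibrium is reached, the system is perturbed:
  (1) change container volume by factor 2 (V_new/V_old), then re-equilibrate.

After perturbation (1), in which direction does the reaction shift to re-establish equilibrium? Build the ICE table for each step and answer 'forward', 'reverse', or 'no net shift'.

Direction: forward

Q₀ = 1.7732e+05 vs Keq = 0.00126 ⇒ Q>K, reverse
Step 1:
                   A          E          G
  init        0.1737      5.524      2.348
  Δ            3.405     -3.405      -2.27
  eq           3.579      2.119    0.07792
  solve Keq expr → x = -1.135; check Q = 0.00126
Then change container volume by factor 2 (V_new/V_old).
Step 2:
                   A          E          G
  init         1.789      1.059    0.03896
  Δ         -0.04683    0.04683    0.03122
  eq           1.743      1.106    0.07018
  solve Keq expr → x = 0.01561; check Q = 0.00126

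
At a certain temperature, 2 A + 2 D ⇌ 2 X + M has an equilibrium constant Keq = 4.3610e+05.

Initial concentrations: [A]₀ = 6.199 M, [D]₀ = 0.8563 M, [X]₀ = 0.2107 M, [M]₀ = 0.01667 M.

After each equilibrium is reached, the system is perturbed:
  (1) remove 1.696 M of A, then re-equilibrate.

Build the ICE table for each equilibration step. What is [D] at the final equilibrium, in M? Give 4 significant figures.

[D]_eq = 2.9535e-04 M

Q₀ = 2.6265e-05 vs Keq = 4.3610e+05 ⇒ Q<K, forward
Step 1:
                  A         D         X         M
  init        6.199    0.8563    0.2107   0.01667
  Δ         -0.8561   -0.8561    0.8561     0.428
  eq          5.343 2.0163e-04     1.067    0.4447
  solve Keq expr → x = 0.428; check Q = 4.3610e+05
Then remove 1.696 M of A.
Step 2:
                  A         D         X         M
  init        3.647 2.0163e-04     1.067    0.4447
  Δ       9.3719e-05 9.3719e-05 -9.3719e-05 -4.6860e-05
  eq          3.647 2.9535e-04     1.067    0.4447
  solve Keq expr → x = -4.6860e-05; check Q = 4.3610e+05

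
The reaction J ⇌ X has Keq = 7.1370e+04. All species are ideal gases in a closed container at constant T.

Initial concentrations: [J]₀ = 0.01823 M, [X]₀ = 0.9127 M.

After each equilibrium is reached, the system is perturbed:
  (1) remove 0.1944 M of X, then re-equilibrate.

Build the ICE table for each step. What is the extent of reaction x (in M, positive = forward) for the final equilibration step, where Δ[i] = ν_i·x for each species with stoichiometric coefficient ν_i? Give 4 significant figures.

x = 2.7238e-06 M

Q₀ = 50.07 vs Keq = 7.1370e+04 ⇒ Q<K, forward
Step 1:
                  J         X
  init      0.01823    0.9127
  Δ        -0.01822   0.01822
  eq      1.3044e-05    0.9309
  solve Keq expr → x = 0.01822; check Q = 7.1370e+04
Then remove 0.1944 M of X.
Step 2:
                  J         X
  init    1.3044e-05    0.7365
  Δ       -2.7238e-06 2.7238e-06
  eq      1.0320e-05    0.7365
  solve Keq expr → x = 2.7238e-06; check Q = 7.1370e+04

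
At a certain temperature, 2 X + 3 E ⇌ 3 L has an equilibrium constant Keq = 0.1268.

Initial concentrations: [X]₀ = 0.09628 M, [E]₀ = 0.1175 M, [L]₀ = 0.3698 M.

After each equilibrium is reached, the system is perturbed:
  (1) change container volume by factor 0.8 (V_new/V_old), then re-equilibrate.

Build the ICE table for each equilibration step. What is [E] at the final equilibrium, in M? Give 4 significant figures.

[E]_eq = 0.4879 M

Q₀ = 3363 vs Keq = 0.1268 ⇒ Q>K, reverse
Step 1:
                    X           E           L
  init        0.09628      0.1175      0.3698
  Δ            0.1885      0.2828     -0.2828
  eq           0.2848      0.4003     0.08704
  solve Keq expr → x = -0.09425; check Q = 0.1268
Then change container volume by factor 0.8 (V_new/V_old).
Step 2:
                    X           E           L
  init          0.356      0.5003      0.1088
  Δ         -0.008271    -0.01241     0.01241
  eq           0.3477      0.4879      0.1212
  solve Keq expr → x = 0.004135; check Q = 0.1268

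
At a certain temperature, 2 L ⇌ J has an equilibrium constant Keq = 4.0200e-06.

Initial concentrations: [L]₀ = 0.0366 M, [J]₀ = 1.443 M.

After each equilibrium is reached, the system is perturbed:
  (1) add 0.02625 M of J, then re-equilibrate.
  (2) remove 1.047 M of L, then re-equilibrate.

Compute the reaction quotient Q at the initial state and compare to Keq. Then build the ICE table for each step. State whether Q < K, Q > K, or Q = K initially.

Q₀ = 1077; Q > K (proceeds reverse)

Q₀ = 1077 vs Keq = 4.0200e-06 ⇒ Q>K, reverse
Step 1:
                  L         J
  init       0.0366     1.443
  Δ           2.886    -1.443
  eq          2.923 3.4336e-05
  solve Keq expr → x = -1.443; check Q = 4.0200e-06
Then add 0.02625 M of J.
Step 2:
                  L         J
  init        2.923   0.02628
  Δ          0.0525  -0.02625
  eq          2.975 3.5580e-05
  solve Keq expr → x = -0.02625; check Q = 4.0200e-06
Then remove 1.047 M of L.
Step 3:
                  L         J
  init        1.928 3.5580e-05
  Δ       4.1272e-05 -2.0636e-05
  eq          1.928 1.4944e-05
  solve Keq expr → x = -2.0636e-05; check Q = 4.0200e-06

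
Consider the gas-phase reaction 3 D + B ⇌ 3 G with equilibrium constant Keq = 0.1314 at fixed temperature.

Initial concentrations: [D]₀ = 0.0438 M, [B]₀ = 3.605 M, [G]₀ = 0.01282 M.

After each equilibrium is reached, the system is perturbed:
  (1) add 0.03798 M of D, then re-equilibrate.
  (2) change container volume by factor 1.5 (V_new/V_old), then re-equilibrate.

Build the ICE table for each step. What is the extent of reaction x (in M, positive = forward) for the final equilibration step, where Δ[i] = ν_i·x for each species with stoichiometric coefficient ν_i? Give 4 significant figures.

x = -6.9198e-04 M

Q₀ = 0.006956 vs Keq = 0.1314 ⇒ Q<K, forward
Step 1:
                  D         B         G
  init       0.0438     3.605   0.01282
  Δ        -0.01198 -0.003992   0.01198
  eq        0.03182     3.601    0.0248
  solve Keq expr → x = 0.003992; check Q = 0.1314
Then add 0.03798 M of D.
Step 2:
                  D         B         G
  init       0.0698     3.601    0.0248
  Δ        -0.01662 -0.005541   0.01662
  eq        0.05318     3.595   0.04142
  solve Keq expr → x = 0.005541; check Q = 0.1314
Then change container volume by factor 1.5 (V_new/V_old).
Step 3:
                  D         B         G
  init      0.03545     2.397   0.02761
  Δ        0.002076 6.9198e-04 -0.002076
  eq        0.03753     2.398   0.02554
  solve Keq expr → x = -6.9198e-04; check Q = 0.1314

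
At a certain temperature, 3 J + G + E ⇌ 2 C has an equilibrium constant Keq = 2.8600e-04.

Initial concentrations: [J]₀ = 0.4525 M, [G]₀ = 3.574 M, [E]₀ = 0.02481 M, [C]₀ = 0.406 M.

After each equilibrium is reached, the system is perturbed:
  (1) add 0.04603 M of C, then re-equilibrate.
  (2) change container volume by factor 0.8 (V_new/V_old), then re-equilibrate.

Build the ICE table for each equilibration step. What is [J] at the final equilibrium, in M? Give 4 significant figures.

[J]_eq = 1.365 M

Q₀ = 20.06 vs Keq = 2.8600e-04 ⇒ Q>K, reverse
Step 1:
                   J          G          E          C
  init        0.4525      3.574    0.02481      0.406
  Δ           0.5846     0.1949     0.1949    -0.3897
  eq           1.037      3.769     0.2197    0.01625
  solve Keq expr → x = -0.1949; check Q = 2.8600e-04
Then add 0.04603 M of C.
Step 2:
                   J          G          E          C
  init         1.037      3.769     0.2197    0.06228
  Δ          0.06533    0.02178    0.02178   -0.04355
  eq           1.102      3.791     0.2415    0.01873
  solve Keq expr → x = -0.02178; check Q = 2.8600e-04
Then change container volume by factor 0.8 (V_new/V_old).
Step 3:
                   J          G          E          C
  init         1.378      4.738     0.3018    0.02341
  Δ          -0.0129  -0.004301  -0.004301   0.008603
  eq           1.365      4.734     0.2975    0.03201
  solve Keq expr → x = 0.004301; check Q = 2.8600e-04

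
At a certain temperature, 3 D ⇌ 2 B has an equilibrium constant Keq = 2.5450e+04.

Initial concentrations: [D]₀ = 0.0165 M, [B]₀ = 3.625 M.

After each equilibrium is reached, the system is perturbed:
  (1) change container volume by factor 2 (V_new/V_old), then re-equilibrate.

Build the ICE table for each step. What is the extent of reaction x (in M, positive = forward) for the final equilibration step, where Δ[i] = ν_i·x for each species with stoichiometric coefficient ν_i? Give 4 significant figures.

Q₀ = 2.9253e+06 vs Keq = 2.5450e+04 ⇒ Q>K, reverse
Step 1:
                  D         B
  I          0.0165     3.625
  C          0.0631  -0.04207
  E          0.0796     3.583
  solve Keq expr → x = -0.02103; check Q = 2.5450e+04
Then change container volume by factor 2 (V_new/V_old).
Step 2:
                  D         B
  I          0.0398     1.791
  C         0.01022 -0.006812
  E         0.05002     1.785
  solve Keq expr → x = -0.003406; check Q = 2.5450e+04

x = -0.003406 M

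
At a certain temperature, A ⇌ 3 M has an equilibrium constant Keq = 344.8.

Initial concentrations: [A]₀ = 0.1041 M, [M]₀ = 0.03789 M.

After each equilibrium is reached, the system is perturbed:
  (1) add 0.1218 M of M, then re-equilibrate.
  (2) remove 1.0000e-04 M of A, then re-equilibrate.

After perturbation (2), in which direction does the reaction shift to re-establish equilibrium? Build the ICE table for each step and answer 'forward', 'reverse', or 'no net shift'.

Direction: reverse

Q₀ = 5.2254e-04 vs Keq = 344.8 ⇒ Q<K, forward
Step 1:
                    A           M
  Initial      0.1041     0.03789
  Change       -0.104      0.3119
  Equil    1.2415e-04      0.3498
  solve Keq expr → x = 0.104; check Q = 344.8
Then add 0.1218 M of M.
Step 2:
                    A           M
  Initial  1.2415e-04      0.4716
  Change   1.7904e-04 -5.3712e-04
  Equil    3.0319e-04      0.4711
  solve Keq expr → x = -1.7904e-04; check Q = 344.8
Then remove 1.0000e-04 M of A.
Step 3:
                    A           M
  Initial  2.0319e-04      0.4711
  Change   9.9424e-05 -2.9827e-04
  Equil    3.0262e-04      0.4708
  solve Keq expr → x = -9.9424e-05; check Q = 344.8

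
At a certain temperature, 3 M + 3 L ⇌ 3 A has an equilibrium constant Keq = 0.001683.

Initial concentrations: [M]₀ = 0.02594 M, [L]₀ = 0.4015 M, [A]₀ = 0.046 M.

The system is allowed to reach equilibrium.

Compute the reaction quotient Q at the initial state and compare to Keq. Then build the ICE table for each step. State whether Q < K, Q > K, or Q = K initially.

Q₀ = 86.16 vs Keq = 0.001683 ⇒ Q>K, reverse
Step 1:
                   M          L          A
  Initial    0.02594     0.4015      0.046
  Change     0.04239    0.04239   -0.04239
  Equil      0.06833     0.4439   0.003608
  solve Keq expr → x = -0.01413; check Q = 0.001683

Q₀ = 86.16; Q > K (proceeds reverse)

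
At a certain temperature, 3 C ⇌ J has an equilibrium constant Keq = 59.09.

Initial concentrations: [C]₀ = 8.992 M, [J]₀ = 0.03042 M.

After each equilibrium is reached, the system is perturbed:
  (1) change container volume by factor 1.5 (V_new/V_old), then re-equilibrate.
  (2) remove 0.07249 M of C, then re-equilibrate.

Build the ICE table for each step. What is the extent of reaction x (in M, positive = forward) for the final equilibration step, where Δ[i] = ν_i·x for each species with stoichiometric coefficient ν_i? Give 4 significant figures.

x = -0.02372 M

Q₀ = 4.1840e-05 vs Keq = 59.09 ⇒ Q<K, forward
Step 1:
                  C         J
  I           8.992   0.03042
  C          -8.626     2.875
  E          0.3664     2.906
  solve Keq expr → x = 2.875; check Q = 59.09
Then change container volume by factor 1.5 (V_new/V_old).
Step 2:
                  C         J
  I          0.2442     1.937
  C         0.07443  -0.02481
  E          0.3187     1.912
  solve Keq expr → x = -0.02481; check Q = 59.09
Then remove 0.07249 M of C.
Step 3:
                  C         J
  I          0.2462     1.912
  C         0.07117  -0.02372
  E          0.3174     1.889
  solve Keq expr → x = -0.02372; check Q = 59.09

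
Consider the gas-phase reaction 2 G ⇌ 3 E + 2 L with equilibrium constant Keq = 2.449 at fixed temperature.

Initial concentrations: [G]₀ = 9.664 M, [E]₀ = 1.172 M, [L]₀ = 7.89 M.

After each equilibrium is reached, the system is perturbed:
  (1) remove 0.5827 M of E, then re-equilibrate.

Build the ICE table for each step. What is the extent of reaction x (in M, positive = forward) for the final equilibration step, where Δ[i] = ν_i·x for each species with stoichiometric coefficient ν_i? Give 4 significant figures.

x = 0.1692 M

Q₀ = 1.073 vs Keq = 2.449 ⇒ Q<K, forward
Step 1:
                    G           E           L
  I             9.664       1.172        7.89
  C           -0.2142      0.3213      0.2142
  E              9.45       1.493       8.104
  solve Keq expr → x = 0.1071; check Q = 2.449
Then remove 0.5827 M of E.
Step 2:
                    G           E           L
  I              9.45      0.9106       8.104
  C           -0.3384      0.5076      0.3384
  E             9.111       1.418       8.443
  solve Keq expr → x = 0.1692; check Q = 2.449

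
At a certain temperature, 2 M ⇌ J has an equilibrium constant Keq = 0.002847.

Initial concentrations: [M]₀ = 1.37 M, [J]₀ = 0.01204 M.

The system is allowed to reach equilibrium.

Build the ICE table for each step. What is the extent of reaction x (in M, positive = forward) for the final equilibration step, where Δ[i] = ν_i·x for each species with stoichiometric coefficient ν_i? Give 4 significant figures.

Q₀ = 0.006415 vs Keq = 0.002847 ⇒ Q>K, reverse
Step 1:
                  M         J
  Initial      1.37   0.01204
  Change    0.01319 -0.006593
  Equil       1.383  0.005447
  solve Keq expr → x = -0.006593; check Q = 0.002847

x = -0.006593 M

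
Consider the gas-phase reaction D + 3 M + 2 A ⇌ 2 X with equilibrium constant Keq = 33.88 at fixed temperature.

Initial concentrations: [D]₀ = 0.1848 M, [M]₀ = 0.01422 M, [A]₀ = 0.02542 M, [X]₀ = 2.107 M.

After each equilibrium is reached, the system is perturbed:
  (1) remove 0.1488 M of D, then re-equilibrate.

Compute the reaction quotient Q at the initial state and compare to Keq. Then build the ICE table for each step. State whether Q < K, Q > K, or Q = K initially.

Q₀ = 1.2929e+10; Q > K (proceeds reverse)

Q₀ = 1.2929e+10 vs Keq = 33.88 ⇒ Q>K, reverse
Step 1:
                   D          M          A          X
  I           0.1848    0.01422    0.02542      2.107
  C           0.2649     0.7948     0.5299    -0.5299
  E           0.4497      0.809     0.5553      1.577
  solve Keq expr → x = -0.2649; check Q = 33.88
Then remove 0.1488 M of D.
Step 2:
                   D          M          A          X
  I           0.3009      0.809     0.5553      1.577
  C          0.01704    0.05113    0.03408   -0.03408
  E            0.318     0.8601     0.5894      1.543
  solve Keq expr → x = -0.01704; check Q = 33.88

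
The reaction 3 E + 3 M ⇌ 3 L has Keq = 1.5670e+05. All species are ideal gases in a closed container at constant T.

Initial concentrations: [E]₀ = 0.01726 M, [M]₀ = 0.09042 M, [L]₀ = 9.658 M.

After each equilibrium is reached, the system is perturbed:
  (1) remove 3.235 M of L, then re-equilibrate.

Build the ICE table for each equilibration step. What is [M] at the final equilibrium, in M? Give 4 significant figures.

[M]_eq = 0.376 M

Q₀ = 2.3700e+11 vs Keq = 1.5670e+05 ⇒ Q>K, reverse
Step 1:
                   E          M          L
  Initial    0.01726    0.09042      9.658
  Change       0.363      0.363     -0.363
  Equil       0.3802     0.4534      9.295
  solve Keq expr → x = -0.121; check Q = 1.5670e+05
Then remove 3.235 M of L.
Step 2:
                   E          M          L
  Initial     0.3802     0.4534       6.06
  Change    -0.07745   -0.07745    0.07745
  Equil       0.3028      0.376      6.137
  solve Keq expr → x = 0.02582; check Q = 1.5670e+05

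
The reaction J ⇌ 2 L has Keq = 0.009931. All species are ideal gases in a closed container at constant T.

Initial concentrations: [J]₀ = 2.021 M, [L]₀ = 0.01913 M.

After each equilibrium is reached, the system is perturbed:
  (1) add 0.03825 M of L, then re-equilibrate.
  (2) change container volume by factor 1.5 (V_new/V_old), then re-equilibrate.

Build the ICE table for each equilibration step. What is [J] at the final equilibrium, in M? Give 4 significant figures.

Q₀ = 1.8108e-04 vs Keq = 0.009931 ⇒ Q<K, forward
Step 1:
                  J         L
  init        2.021   0.01913
  Δ        -0.06021    0.1204
  eq          1.961    0.1395
  solve Keq expr → x = 0.06021; check Q = 0.009931
Then add 0.03825 M of L.
Step 2:
                  J         L
  init        1.961    0.1778
  Δ         0.01879  -0.03758
  eq           1.98    0.1402
  solve Keq expr → x = -0.01879; check Q = 0.009931
Then change container volume by factor 1.5 (V_new/V_old).
Step 3:
                  J         L
  init         1.32   0.09347
  Δ        -0.01028   0.02056
  eq          1.309     0.114
  solve Keq expr → x = 0.01028; check Q = 0.009931

[J]_eq = 1.309 M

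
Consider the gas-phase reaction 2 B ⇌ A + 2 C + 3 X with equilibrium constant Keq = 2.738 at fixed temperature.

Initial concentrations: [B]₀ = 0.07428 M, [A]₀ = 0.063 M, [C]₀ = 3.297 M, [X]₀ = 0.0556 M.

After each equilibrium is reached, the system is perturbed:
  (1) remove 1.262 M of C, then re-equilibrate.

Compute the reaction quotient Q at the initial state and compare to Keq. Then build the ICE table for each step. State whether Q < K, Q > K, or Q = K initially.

Q₀ = 0.02133; Q < K (proceeds forward)

Q₀ = 0.02133 vs Keq = 2.738 ⇒ Q<K, forward
Step 1:
                    B           A           C           X
  I           0.07428       0.063       3.297      0.0556
  C          -0.04743     0.02371     0.04743     0.07114
  E           0.02685     0.08671       3.344      0.1267
  solve Keq expr → x = 0.02371; check Q = 2.738
Then remove 1.262 M of C.
Step 2:
                    B           A           C           X
  I           0.02685     0.08671       2.082      0.1267
  C         -0.007414    0.003707    0.007414     0.01112
  E           0.01944     0.09042        2.09      0.1379
  solve Keq expr → x = 0.003707; check Q = 2.738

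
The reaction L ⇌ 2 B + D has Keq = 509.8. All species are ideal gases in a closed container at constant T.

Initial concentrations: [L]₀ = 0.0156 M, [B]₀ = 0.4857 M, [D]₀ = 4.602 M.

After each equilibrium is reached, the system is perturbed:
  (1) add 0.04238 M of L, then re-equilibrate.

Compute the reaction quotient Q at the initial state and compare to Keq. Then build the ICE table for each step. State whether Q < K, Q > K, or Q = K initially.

Q₀ = 69.59; Q < K (proceeds forward)

Q₀ = 69.59 vs Keq = 509.8 ⇒ Q<K, forward
Step 1:
                    L           B           D
  I            0.0156      0.4857       4.602
  C          -0.01323     0.02645     0.01323
  E          0.002375      0.5122       4.615
  solve Keq expr → x = 0.01323; check Q = 509.8
Then add 0.04238 M of L.
Step 2:
                    L           B           D
  I           0.04475      0.5122       4.615
  C          -0.04152     0.08304     0.04152
  E          0.003236      0.5952       4.657
  solve Keq expr → x = 0.04152; check Q = 509.8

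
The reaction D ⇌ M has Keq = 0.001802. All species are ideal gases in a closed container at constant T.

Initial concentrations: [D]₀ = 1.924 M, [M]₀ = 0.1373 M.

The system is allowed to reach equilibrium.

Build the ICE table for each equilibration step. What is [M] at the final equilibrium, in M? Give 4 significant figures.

[M]_eq = 0.003708 M

Q₀ = 0.07136 vs Keq = 0.001802 ⇒ Q>K, reverse
Step 1:
                    D           M
  I             1.924      0.1373
  C            0.1336     -0.1336
  E             2.058    0.003708
  solve Keq expr → x = -0.1336; check Q = 0.001802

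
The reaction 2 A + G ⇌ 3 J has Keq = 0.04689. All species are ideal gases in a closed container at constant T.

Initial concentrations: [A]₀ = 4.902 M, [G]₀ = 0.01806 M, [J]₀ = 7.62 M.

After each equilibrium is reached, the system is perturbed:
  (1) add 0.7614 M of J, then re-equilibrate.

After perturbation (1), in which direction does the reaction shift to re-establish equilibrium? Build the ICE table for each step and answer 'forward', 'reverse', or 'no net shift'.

Q₀ = 1020 vs Keq = 0.04689 ⇒ Q>K, reverse
Step 1:
                  A         G         J
  I           4.902   0.01806      7.62
  C           3.814     1.907     -5.72
  E           8.716     1.925       1.9
  solve Keq expr → x = -1.907; check Q = 0.04689
Then add 0.7614 M of J.
Step 2:
                  A         G         J
  I           8.716     1.925     2.661
  C          0.4211    0.2106   -0.6317
  E           9.137     2.135     2.029
  solve Keq expr → x = -0.2106; check Q = 0.04689

Direction: reverse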